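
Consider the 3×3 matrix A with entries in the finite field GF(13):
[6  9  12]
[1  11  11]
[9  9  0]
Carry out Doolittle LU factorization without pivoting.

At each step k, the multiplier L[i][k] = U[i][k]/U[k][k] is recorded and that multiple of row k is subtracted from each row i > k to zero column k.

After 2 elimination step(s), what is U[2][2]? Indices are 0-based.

U[2][2] = 2

Step 1: pivot at (0,0) is 6.
  row1 ← row1 − (11)·row0  ⇒  L[1][0]=11, U row1=(0, 3, 9)
  row2 ← row2 − (8)·row0  ⇒  L[2][0]=8, U row2=(0, 2, 8)
Step 2: pivot at (1,1) is 3.
  row2 ← row2 − (5)·row1  ⇒  L[2][1]=5, U row2=(0, 0, 2)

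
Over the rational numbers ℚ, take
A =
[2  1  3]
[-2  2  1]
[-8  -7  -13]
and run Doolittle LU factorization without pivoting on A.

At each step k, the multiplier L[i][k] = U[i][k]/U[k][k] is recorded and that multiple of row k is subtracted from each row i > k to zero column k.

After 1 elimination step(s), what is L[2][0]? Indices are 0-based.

L[2][0] = -4

[col 0] pivot 2
  R1 -= -1*R0 → (0, 3, 4)  (L[1][0] := -1)
  R2 -= -4*R0 → (0, -3, -1)  (L[2][0] := -4)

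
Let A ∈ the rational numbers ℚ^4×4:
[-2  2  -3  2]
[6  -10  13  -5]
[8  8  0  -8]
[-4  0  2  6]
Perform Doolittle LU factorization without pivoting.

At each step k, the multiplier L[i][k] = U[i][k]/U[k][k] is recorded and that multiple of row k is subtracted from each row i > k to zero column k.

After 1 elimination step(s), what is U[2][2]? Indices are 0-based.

U[2][2] = -12

[col 0] pivot -2
  R1 -= -3*R0 → (0, -4, 4, 1)  (L[1][0] := -3)
  R2 -= -4*R0 → (0, 16, -12, 0)  (L[2][0] := -4)
  R3 -= 2*R0 → (0, -4, 8, 2)  (L[3][0] := 2)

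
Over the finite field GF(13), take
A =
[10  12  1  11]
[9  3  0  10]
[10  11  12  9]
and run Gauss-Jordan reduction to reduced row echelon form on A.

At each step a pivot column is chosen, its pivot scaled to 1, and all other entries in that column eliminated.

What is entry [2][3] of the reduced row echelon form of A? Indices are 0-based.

pivot(0,0)=10: scale R0 → (1, 9, 4, 5)
  clear (1,0): R1 −= (9)R0 → (0, 0, 3, 4)
  clear (2,0): R2 −= (10)R0 → (0, 12, 11, 11)
pivot(1,1): swap R1↔R2
pivot(1,1)=12: scale R1 → (0, 1, 2, 2)
  clear (0,1): R0 −= (9)R1 → (1, 0, 12, 0)
pivot(2,2)=3: scale R2 → (0, 0, 1, 10)
  clear (0,2): R0 −= (12)R2 → (1, 0, 0, 10)
  clear (1,2): R1 −= (2)R2 → (0, 1, 0, 8)

M[2][3] = 10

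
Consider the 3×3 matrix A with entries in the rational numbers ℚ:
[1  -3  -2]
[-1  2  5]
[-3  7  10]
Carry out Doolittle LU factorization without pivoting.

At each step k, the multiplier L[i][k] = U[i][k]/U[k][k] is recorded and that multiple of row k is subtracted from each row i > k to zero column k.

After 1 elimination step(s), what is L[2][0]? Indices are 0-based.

L[2][0] = -3

Step 1: pivot at (0,0) is 1.
  row1 ← row1 − (-1)·row0  ⇒  L[1][0]=-1, U row1=(0, -1, 3)
  row2 ← row2 − (-3)·row0  ⇒  L[2][0]=-3, U row2=(0, -2, 4)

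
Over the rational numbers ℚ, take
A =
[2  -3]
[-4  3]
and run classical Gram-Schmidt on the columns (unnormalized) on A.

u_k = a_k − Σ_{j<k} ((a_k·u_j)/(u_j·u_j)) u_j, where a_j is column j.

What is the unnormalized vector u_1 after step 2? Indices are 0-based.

Step 1: u_0 = a_0 = (2, -4).
Step 2: u_1 = a_1 − (-9/10)·u_0 = (-6/5, -3/5).

u_1 = (-6/5, -3/5)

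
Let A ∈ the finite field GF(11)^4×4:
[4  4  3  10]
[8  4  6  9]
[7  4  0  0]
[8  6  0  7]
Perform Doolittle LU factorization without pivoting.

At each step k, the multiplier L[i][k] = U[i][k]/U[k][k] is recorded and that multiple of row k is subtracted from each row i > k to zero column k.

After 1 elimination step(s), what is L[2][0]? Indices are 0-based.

[col 0] pivot 4
  R1 -= 2*R0 → (0, 7, 0, 0)  (L[1][0] := 2)
  R2 -= 10*R0 → (0, 8, 3, 10)  (L[2][0] := 10)
  R3 -= 2*R0 → (0, 9, 5, 9)  (L[3][0] := 2)

L[2][0] = 10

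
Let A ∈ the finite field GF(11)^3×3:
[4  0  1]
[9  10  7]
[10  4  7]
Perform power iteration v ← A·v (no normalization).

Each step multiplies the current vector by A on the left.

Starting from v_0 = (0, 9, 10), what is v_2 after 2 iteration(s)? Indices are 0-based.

v_2 = (3, 1, 8)

v_0 = (0, 9, 10).
v_1 = A·v_0 = (10, 6, 7).
v_2 = A·v_1 = (3, 1, 8).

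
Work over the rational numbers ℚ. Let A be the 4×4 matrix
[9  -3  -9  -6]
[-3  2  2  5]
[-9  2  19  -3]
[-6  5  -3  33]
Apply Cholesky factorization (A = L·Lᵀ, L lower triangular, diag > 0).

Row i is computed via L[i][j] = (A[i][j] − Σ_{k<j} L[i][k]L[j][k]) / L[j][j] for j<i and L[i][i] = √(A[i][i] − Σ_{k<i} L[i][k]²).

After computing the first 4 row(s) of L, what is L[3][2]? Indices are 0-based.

Step 1: L[0][0] = √(9) = 3.
  L[1][0] = (-3) / L[0][0] = -1.
Step 2: L[1][1] = √(1) = 1.
  L[2][0] = (-9) / L[0][0] = -3.
  L[2][1] = (-1) / L[1][1] = -1.
Step 3: L[2][2] = √(9) = 3.
  L[3][0] = (-6) / L[0][0] = -2.
  L[3][1] = (3) / L[1][1] = 3.
  L[3][2] = (-6) / L[2][2] = -2.
Step 4: L[3][3] = √(16) = 4.

L[3][2] = -2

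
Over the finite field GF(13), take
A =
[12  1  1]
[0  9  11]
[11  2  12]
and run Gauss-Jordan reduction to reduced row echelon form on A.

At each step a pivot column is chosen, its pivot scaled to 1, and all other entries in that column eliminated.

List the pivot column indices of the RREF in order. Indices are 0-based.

pivot(0,0)=12: scale R0 → (1, 12, 12)
  clear (2,0): R2 −= (11)R0 → (0, 0, 10)
pivot(1,1)=9: scale R1 → (0, 1, 7)
  clear (0,1): R0 −= (12)R1 → (1, 0, 6)
pivot(2,2)=10: scale R2 → (0, 0, 1)
  clear (0,2): R0 −= (6)R2 → (1, 0, 0)
  clear (1,2): R1 −= (7)R2 → (0, 1, 0)

pivot columns: 0, 1, 2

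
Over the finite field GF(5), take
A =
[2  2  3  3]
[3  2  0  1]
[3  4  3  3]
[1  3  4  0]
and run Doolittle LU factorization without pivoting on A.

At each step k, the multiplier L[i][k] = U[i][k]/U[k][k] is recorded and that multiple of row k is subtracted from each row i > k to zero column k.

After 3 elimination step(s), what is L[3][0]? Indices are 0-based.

[col 0] pivot 2
  R1 -= 4*R0 → (0, 4, 3, 4)  (L[1][0] := 4)
  R2 -= 4*R0 → (0, 1, 1, 1)  (L[2][0] := 4)
  R3 -= 3*R0 → (0, 2, 0, 1)  (L[3][0] := 3)
[col 1] pivot 4
  R2 -= 4*R1 → (0, 0, 4, 0)  (L[2][1] := 4)
  R3 -= 3*R1 → (0, 0, 1, 4)  (L[3][1] := 3)
[col 2] pivot 4
  R3 -= 4*R2 → (0, 0, 0, 4)  (L[3][2] := 4)

L[3][0] = 3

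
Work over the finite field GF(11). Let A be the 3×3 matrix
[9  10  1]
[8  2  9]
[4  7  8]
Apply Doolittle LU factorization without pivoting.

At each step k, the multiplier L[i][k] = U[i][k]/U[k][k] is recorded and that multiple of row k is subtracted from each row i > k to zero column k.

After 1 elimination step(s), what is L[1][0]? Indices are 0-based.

L[1][0] = 7

Step 1: pivot at (0,0) is 9.
  row1 ← row1 − (7)·row0  ⇒  L[1][0]=7, U row1=(0, 9, 2)
  row2 ← row2 − (9)·row0  ⇒  L[2][0]=9, U row2=(0, 5, 10)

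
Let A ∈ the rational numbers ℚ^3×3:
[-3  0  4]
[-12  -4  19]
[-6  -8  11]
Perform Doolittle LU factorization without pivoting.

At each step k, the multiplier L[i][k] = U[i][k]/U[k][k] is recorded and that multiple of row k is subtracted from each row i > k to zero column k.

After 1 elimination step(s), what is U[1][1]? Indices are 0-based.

U[1][1] = -4

Step 1: pivot at (0,0) is -3.
  row1 ← row1 − (4)·row0  ⇒  L[1][0]=4, U row1=(0, -4, 3)
  row2 ← row2 − (2)·row0  ⇒  L[2][0]=2, U row2=(0, -8, 3)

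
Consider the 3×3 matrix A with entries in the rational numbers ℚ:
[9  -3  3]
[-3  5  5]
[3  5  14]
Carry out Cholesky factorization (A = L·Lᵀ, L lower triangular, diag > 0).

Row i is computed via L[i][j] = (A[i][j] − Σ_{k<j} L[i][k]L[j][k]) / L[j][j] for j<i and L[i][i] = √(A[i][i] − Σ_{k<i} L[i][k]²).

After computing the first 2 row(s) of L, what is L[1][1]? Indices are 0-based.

Step 1: L[0][0] = √(9) = 3.
  L[1][0] = (-3) / L[0][0] = -1.
Step 2: L[1][1] = √(4) = 2.

L[1][1] = 2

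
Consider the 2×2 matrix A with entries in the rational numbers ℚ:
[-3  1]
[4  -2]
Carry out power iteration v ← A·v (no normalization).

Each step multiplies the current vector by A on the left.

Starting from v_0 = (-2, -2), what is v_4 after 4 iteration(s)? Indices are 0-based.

v_0 = (-2, -2).
v_1 = A·v_0 = (4, -4).
v_2 = A·v_1 = (-16, 24).
v_3 = A·v_2 = (72, -112).
v_4 = A·v_3 = (-328, 512).

v_4 = (-328, 512)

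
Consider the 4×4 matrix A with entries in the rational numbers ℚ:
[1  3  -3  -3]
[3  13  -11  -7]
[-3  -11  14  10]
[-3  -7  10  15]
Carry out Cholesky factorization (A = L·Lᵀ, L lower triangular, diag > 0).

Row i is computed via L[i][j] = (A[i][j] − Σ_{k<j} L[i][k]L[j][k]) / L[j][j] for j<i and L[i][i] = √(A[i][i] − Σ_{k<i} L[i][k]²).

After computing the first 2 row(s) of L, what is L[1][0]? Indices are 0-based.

Step 1: L[0][0] = √(1) = 1.
  L[1][0] = (3) / L[0][0] = 3.
Step 2: L[1][1] = √(4) = 2.

L[1][0] = 3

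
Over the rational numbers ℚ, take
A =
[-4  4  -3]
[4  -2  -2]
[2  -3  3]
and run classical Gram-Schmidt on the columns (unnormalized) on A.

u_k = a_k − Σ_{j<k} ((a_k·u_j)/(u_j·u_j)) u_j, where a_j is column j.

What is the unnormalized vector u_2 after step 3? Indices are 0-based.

u_2 = (-4/9, -2/9, -4/9)

Step 1: u_0 = a_0 = (-4, 4, 2).
Step 2: u_1 = a_1 − (-5/6)·u_0 = (2/3, 4/3, -4/3).
Step 3: u_2 = a_2 − (5/18)·u_0 − (-13/6)·u_1 = (-4/9, -2/9, -4/9).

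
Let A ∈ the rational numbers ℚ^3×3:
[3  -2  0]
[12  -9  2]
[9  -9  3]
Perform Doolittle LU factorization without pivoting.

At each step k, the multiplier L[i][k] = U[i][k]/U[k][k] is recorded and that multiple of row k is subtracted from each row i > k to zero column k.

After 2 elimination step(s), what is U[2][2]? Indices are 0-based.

U[2][2] = -3

[col 0] pivot 3
  R1 -= 4*R0 → (0, -1, 2)  (L[1][0] := 4)
  R2 -= 3*R0 → (0, -3, 3)  (L[2][0] := 3)
[col 1] pivot -1
  R2 -= 3*R1 → (0, 0, -3)  (L[2][1] := 3)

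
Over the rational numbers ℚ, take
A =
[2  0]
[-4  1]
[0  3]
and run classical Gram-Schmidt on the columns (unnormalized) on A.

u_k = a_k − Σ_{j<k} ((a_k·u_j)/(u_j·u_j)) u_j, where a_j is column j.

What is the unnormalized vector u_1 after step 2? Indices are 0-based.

u_1 = (2/5, 1/5, 3)

Step 1: u_0 = a_0 = (2, -4, 0).
Step 2: u_1 = a_1 − (-1/5)·u_0 = (2/5, 1/5, 3).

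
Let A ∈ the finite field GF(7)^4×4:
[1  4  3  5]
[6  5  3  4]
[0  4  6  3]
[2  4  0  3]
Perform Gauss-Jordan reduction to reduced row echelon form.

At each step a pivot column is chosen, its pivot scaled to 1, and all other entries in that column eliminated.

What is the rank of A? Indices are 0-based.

[1] R0 /= 1  ⇒  (1, 4, 3, 5)
     R1 -= 6·R0  ⇒  (0, 2, 6, 2)
     R3 -= 2·R0  ⇒  (0, 3, 1, 0)
[2] R1 /= 2  ⇒  (0, 1, 3, 1)
     R0 -= 4·R1  ⇒  (1, 0, 5, 1)
     R2 -= 4·R1  ⇒  (0, 0, 1, 6)
     R3 -= 3·R1  ⇒  (0, 0, 6, 4)
[3] R2 /= 1  ⇒  (0, 0, 1, 6)
     R0 -= 5·R2  ⇒  (1, 0, 0, 6)
     R1 -= 3·R2  ⇒  (0, 1, 0, 4)
     R3 -= 6·R2  ⇒  (0, 0, 0, 3)
[4] R3 /= 3  ⇒  (0, 0, 0, 1)
     R0 -= 6·R3  ⇒  (1, 0, 0, 0)
     R1 -= 4·R3  ⇒  (0, 1, 0, 0)
     R2 -= 6·R3  ⇒  (0, 0, 1, 0)

rank = 4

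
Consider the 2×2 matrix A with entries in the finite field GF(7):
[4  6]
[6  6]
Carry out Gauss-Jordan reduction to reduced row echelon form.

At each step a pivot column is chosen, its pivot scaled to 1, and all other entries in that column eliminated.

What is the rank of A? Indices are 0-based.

rank = 2

pivot(0,0)=4: scale R0 → (1, 5)
  clear (1,0): R1 −= (6)R0 → (0, 4)
pivot(1,1)=4: scale R1 → (0, 1)
  clear (0,1): R0 −= (5)R1 → (1, 0)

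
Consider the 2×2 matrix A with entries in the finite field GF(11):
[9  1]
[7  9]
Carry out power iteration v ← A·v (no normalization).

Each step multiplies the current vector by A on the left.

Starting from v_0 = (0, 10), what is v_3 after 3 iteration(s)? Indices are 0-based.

v_0 = (0, 10).
v_1 = A·v_0 = (10, 2).
v_2 = A·v_1 = (4, 0).
v_3 = A·v_2 = (3, 6).

v_3 = (3, 6)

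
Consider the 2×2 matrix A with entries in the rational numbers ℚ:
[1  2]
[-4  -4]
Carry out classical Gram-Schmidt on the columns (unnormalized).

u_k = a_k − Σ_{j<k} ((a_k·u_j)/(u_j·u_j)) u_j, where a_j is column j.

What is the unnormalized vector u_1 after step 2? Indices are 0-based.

Step 1: u_0 = a_0 = (1, -4).
Step 2: u_1 = a_1 − (18/17)·u_0 = (16/17, 4/17).

u_1 = (16/17, 4/17)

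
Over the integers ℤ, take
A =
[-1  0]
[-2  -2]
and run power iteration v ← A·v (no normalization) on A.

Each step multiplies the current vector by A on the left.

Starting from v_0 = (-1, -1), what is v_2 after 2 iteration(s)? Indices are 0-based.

v_0 = (-1, -1).
v_1 = A·v_0 = (1, 4).
v_2 = A·v_1 = (-1, -10).

v_2 = (-1, -10)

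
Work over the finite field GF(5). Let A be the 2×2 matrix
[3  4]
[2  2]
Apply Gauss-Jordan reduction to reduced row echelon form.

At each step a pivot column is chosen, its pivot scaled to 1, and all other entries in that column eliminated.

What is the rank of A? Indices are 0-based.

pivot(0,0)=3: scale R0 → (1, 3)
  clear (1,0): R1 −= (2)R0 → (0, 1)
pivot(1,1)=1: scale R1 → (0, 1)
  clear (0,1): R0 −= (3)R1 → (1, 0)

rank = 2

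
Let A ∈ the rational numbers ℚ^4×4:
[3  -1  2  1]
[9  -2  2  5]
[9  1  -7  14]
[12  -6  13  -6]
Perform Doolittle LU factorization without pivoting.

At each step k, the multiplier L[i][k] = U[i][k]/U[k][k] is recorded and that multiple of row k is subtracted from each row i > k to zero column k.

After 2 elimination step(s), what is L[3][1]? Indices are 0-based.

k=0: U[0][0]=3
  eliminate (1,0): mult=3, new row 1: (0, 1, -4, 2); set L[1][0]=3
  eliminate (2,0): mult=3, new row 2: (0, 4, -13, 11); set L[2][0]=3
  eliminate (3,0): mult=4, new row 3: (0, -2, 5, -10); set L[3][0]=4
k=1: U[1][1]=1
  eliminate (2,1): mult=4, new row 2: (0, 0, 3, 3); set L[2][1]=4
  eliminate (3,1): mult=-2, new row 3: (0, 0, -3, -6); set L[3][1]=-2

L[3][1] = -2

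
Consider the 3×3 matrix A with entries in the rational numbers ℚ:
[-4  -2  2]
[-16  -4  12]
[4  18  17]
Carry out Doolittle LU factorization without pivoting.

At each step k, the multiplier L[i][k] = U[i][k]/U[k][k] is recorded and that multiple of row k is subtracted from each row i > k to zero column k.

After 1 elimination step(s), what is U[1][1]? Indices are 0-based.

U[1][1] = 4

[col 0] pivot -4
  R1 -= 4*R0 → (0, 4, 4)  (L[1][0] := 4)
  R2 -= -1*R0 → (0, 16, 19)  (L[2][0] := -1)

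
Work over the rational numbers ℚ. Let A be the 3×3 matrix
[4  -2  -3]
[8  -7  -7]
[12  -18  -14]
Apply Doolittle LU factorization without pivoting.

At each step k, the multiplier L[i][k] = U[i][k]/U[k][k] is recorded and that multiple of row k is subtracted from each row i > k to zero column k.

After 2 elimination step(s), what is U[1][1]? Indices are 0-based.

[col 0] pivot 4
  R1 -= 2*R0 → (0, -3, -1)  (L[1][0] := 2)
  R2 -= 3*R0 → (0, -12, -5)  (L[2][0] := 3)
[col 1] pivot -3
  R2 -= 4*R1 → (0, 0, -1)  (L[2][1] := 4)

U[1][1] = -3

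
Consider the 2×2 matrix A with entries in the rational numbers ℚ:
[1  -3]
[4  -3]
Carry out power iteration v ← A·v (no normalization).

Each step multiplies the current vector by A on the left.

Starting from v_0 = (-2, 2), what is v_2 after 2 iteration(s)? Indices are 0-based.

v_0 = (-2, 2).
v_1 = A·v_0 = (-8, -14).
v_2 = A·v_1 = (34, 10).

v_2 = (34, 10)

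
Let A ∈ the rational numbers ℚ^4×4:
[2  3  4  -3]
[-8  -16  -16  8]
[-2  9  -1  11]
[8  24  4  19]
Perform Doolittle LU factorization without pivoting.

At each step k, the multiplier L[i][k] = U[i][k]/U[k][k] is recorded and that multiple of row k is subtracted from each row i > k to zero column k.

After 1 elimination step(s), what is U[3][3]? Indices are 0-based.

U[3][3] = 31

[col 0] pivot 2
  R1 -= -4*R0 → (0, -4, 0, -4)  (L[1][0] := -4)
  R2 -= -1*R0 → (0, 12, 3, 8)  (L[2][0] := -1)
  R3 -= 4*R0 → (0, 12, -12, 31)  (L[3][0] := 4)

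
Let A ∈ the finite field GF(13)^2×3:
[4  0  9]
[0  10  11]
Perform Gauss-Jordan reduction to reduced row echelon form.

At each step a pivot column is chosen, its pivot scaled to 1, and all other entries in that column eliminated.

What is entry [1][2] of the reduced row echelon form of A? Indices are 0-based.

M[1][2] = 5

[1] R0 /= 4  ⇒  (1, 0, 12)
[2] R1 /= 10  ⇒  (0, 1, 5)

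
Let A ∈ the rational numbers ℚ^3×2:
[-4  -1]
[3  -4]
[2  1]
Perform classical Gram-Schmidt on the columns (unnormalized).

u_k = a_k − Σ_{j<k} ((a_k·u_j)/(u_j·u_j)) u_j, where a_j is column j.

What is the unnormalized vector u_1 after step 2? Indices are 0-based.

Step 1: u_0 = a_0 = (-4, 3, 2).
Step 2: u_1 = a_1 − (-6/29)·u_0 = (-53/29, -98/29, 41/29).

u_1 = (-53/29, -98/29, 41/29)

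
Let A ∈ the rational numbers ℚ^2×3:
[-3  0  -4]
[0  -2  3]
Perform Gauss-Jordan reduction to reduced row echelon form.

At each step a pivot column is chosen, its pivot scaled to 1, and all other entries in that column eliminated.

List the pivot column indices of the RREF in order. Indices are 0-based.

pivot columns: 0, 1

pivot(0,0)=-3: scale R0 → (1, 0, 4/3)
pivot(1,1)=-2: scale R1 → (0, 1, -3/2)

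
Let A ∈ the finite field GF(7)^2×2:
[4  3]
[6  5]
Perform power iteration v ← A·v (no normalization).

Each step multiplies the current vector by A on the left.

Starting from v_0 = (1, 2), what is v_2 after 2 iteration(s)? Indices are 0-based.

v_0 = (1, 2).
v_1 = A·v_0 = (3, 2).
v_2 = A·v_1 = (4, 0).

v_2 = (4, 0)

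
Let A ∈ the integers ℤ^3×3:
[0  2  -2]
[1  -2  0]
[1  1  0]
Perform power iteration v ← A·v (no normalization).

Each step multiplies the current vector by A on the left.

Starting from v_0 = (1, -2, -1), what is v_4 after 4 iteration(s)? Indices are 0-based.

v_4 = (72, -102, 6)

v_0 = (1, -2, -1).
v_1 = A·v_0 = (-2, 5, -1).
v_2 = A·v_1 = (12, -12, 3).
v_3 = A·v_2 = (-30, 36, 0).
v_4 = A·v_3 = (72, -102, 6).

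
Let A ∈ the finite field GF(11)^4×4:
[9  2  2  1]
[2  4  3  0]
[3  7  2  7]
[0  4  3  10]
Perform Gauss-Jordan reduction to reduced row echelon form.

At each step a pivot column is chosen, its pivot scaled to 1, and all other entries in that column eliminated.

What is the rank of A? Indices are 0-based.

step 1: normalize row 0 (÷9) = (1, 10, 10, 5)
  row 1: subtract 2×row0 = (0, 6, 5, 1)
  row 2: subtract 3×row0 = (0, 10, 5, 3)
step 2: normalize row 1 (÷6) = (0, 1, 10, 2)
  row 0: subtract 10×row1 = (1, 0, 9, 7)
  row 2: subtract 10×row1 = (0, 0, 4, 5)
  row 3: subtract 4×row1 = (0, 0, 7, 2)
step 3: normalize row 2 (÷4) = (0, 0, 1, 4)
  row 0: subtract 9×row2 = (1, 0, 0, 4)
  row 1: subtract 10×row2 = (0, 1, 0, 6)
  row 3: subtract 7×row2 = (0, 0, 0, 7)
step 4: normalize row 3 (÷7) = (0, 0, 0, 1)
  row 0: subtract 4×row3 = (1, 0, 0, 0)
  row 1: subtract 6×row3 = (0, 1, 0, 0)
  row 2: subtract 4×row3 = (0, 0, 1, 0)

rank = 4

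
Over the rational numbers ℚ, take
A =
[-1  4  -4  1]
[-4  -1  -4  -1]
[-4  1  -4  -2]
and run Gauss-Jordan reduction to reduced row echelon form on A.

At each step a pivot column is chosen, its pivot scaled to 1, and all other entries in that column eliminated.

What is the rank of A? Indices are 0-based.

[1] R0 /= -1  ⇒  (1, -4, 4, -1)
     R1 -= -4·R0  ⇒  (0, -17, 12, -5)
     R2 -= -4·R0  ⇒  (0, -15, 12, -6)
[2] R1 /= -17  ⇒  (0, 1, -12/17, 5/17)
     R0 -= -4·R1  ⇒  (1, 0, 20/17, 3/17)
     R2 -= -15·R1  ⇒  (0, 0, 24/17, -27/17)
[3] R2 /= 24/17  ⇒  (0, 0, 1, -9/8)
     R0 -= 20/17·R2  ⇒  (1, 0, 0, 3/2)
     R1 -= -12/17·R2  ⇒  (0, 1, 0, -1/2)

rank = 3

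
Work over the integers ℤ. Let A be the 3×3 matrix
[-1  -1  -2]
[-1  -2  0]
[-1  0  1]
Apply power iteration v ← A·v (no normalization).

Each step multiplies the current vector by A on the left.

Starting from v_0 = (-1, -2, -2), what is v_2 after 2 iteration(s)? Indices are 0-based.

v_2 = (-10, -17, -8)

v_0 = (-1, -2, -2).
v_1 = A·v_0 = (7, 5, -1).
v_2 = A·v_1 = (-10, -17, -8).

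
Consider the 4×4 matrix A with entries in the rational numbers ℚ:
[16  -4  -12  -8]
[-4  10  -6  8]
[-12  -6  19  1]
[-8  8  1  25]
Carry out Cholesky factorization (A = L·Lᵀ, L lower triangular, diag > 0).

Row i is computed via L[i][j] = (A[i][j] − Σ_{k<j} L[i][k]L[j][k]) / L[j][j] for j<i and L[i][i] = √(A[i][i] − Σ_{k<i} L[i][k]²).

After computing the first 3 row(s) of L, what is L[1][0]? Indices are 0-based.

Step 1: L[0][0] = √(16) = 4.
  L[1][0] = (-4) / L[0][0] = -1.
Step 2: L[1][1] = √(9) = 3.
  L[2][0] = (-12) / L[0][0] = -3.
  L[2][1] = (-9) / L[1][1] = -3.
Step 3: L[2][2] = √(1) = 1.

L[1][0] = -1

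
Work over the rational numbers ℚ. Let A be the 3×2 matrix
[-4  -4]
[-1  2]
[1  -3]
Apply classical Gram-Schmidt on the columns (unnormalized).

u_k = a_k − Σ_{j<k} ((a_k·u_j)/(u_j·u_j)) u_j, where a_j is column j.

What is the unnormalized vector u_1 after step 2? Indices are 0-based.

u_1 = (-14/9, 47/18, -65/18)

Step 1: u_0 = a_0 = (-4, -1, 1).
Step 2: u_1 = a_1 − (11/18)·u_0 = (-14/9, 47/18, -65/18).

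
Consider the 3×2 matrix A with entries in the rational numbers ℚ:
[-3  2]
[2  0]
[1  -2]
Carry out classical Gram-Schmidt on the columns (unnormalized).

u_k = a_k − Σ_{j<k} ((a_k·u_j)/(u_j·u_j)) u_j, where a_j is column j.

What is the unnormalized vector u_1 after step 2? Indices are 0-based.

Step 1: u_0 = a_0 = (-3, 2, 1).
Step 2: u_1 = a_1 − (-4/7)·u_0 = (2/7, 8/7, -10/7).

u_1 = (2/7, 8/7, -10/7)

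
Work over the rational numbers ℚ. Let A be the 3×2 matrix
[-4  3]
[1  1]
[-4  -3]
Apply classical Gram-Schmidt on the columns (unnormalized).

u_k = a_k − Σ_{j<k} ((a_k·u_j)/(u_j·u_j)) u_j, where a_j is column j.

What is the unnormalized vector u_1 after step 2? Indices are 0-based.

u_1 = (103/33, 32/33, -95/33)

Step 1: u_0 = a_0 = (-4, 1, -4).
Step 2: u_1 = a_1 − (1/33)·u_0 = (103/33, 32/33, -95/33).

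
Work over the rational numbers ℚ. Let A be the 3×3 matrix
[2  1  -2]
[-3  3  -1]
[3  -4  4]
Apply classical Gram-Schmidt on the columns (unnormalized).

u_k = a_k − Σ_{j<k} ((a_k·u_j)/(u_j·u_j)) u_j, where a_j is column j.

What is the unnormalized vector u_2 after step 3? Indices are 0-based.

u_2 = (57/211, 209/211, 171/211)

Step 1: u_0 = a_0 = (2, -3, 3).
Step 2: u_1 = a_1 − (-19/22)·u_0 = (30/11, 9/22, -31/22).
Step 3: u_2 = a_2 − (1/2)·u_0 − (-253/211)·u_1 = (57/211, 209/211, 171/211).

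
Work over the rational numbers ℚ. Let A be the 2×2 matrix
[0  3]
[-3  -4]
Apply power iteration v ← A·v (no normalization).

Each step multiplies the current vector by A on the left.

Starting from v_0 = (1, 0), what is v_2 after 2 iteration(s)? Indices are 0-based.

v_0 = (1, 0).
v_1 = A·v_0 = (0, -3).
v_2 = A·v_1 = (-9, 12).

v_2 = (-9, 12)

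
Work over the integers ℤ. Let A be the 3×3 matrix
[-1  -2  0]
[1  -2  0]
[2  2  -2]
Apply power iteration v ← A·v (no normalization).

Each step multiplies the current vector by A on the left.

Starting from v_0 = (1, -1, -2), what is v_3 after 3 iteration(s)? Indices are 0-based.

v_0 = (1, -1, -2).
v_1 = A·v_0 = (1, 3, 4).
v_2 = A·v_1 = (-7, -5, 0).
v_3 = A·v_2 = (17, 3, -24).

v_3 = (17, 3, -24)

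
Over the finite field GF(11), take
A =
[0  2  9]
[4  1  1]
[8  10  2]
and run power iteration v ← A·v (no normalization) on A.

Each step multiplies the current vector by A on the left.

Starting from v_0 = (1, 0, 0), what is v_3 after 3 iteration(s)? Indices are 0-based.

v_0 = (1, 0, 0).
v_1 = A·v_0 = (0, 4, 8).
v_2 = A·v_1 = (3, 1, 1).
v_3 = A·v_2 = (0, 3, 3).

v_3 = (0, 3, 3)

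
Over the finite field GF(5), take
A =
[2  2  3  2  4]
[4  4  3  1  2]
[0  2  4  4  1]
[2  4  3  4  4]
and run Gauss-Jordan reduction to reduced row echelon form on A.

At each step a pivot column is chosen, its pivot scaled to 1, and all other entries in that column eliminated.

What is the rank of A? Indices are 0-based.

rank = 4

step 1: normalize row 0 (÷2) = (1, 1, 4, 1, 2)
  row 1: subtract 4×row0 = (0, 0, 2, 2, 4)
  row 3: subtract 2×row0 = (0, 2, 0, 2, 0)
step 2: exchange rows 1,2
step 2: normalize row 1 (÷2) = (0, 1, 2, 2, 3)
  row 0: subtract 1×row1 = (1, 0, 2, 4, 4)
  row 3: subtract 2×row1 = (0, 0, 1, 3, 4)
step 3: normalize row 2 (÷2) = (0, 0, 1, 1, 2)
  row 0: subtract 2×row2 = (1, 0, 0, 2, 0)
  row 1: subtract 2×row2 = (0, 1, 0, 0, 4)
  row 3: subtract 1×row2 = (0, 0, 0, 2, 2)
step 4: normalize row 3 (÷2) = (0, 0, 0, 1, 1)
  row 0: subtract 2×row3 = (1, 0, 0, 0, 3)
  row 2: subtract 1×row3 = (0, 0, 1, 0, 1)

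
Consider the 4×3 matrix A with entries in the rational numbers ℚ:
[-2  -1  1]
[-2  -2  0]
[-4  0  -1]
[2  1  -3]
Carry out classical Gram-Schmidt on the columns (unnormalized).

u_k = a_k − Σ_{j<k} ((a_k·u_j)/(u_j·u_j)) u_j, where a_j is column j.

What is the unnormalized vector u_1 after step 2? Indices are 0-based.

u_1 = (-3/7, -10/7, 8/7, 3/7)

Step 1: u_0 = a_0 = (-2, -2, -4, 2).
Step 2: u_1 = a_1 − (2/7)·u_0 = (-3/7, -10/7, 8/7, 3/7).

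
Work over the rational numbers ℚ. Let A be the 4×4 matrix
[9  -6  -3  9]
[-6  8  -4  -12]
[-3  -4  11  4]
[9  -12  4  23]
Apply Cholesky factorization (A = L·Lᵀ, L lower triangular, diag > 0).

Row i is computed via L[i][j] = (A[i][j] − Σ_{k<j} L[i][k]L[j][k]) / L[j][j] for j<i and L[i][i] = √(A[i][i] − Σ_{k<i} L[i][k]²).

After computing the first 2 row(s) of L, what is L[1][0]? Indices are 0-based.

Step 1: L[0][0] = √(9) = 3.
  L[1][0] = (-6) / L[0][0] = -2.
Step 2: L[1][1] = √(4) = 2.

L[1][0] = -2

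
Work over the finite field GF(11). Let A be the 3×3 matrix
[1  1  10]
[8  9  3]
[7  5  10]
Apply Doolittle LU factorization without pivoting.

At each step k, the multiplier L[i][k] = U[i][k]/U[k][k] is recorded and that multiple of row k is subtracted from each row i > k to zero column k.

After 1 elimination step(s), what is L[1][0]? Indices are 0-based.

k=0: U[0][0]=1
  eliminate (1,0): mult=8, new row 1: (0, 1, 0); set L[1][0]=8
  eliminate (2,0): mult=7, new row 2: (0, 9, 6); set L[2][0]=7

L[1][0] = 8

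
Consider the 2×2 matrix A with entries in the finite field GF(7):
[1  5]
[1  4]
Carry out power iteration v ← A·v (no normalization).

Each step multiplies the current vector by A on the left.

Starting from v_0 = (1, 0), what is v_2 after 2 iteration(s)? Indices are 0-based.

v_0 = (1, 0).
v_1 = A·v_0 = (1, 1).
v_2 = A·v_1 = (6, 5).

v_2 = (6, 5)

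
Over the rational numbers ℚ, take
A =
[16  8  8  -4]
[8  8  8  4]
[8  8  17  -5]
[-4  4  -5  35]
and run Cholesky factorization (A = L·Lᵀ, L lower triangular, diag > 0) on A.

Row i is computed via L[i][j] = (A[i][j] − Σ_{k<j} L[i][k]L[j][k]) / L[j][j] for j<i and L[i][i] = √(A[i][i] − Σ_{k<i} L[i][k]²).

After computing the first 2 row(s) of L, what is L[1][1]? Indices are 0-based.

Step 1: L[0][0] = √(16) = 4.
  L[1][0] = (8) / L[0][0] = 2.
Step 2: L[1][1] = √(4) = 2.

L[1][1] = 2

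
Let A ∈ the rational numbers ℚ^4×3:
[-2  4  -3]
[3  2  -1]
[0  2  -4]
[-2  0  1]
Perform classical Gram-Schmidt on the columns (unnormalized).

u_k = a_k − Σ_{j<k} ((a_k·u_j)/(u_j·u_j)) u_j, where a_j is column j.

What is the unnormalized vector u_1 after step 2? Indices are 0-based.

u_1 = (64/17, 40/17, 2, -4/17)

Step 1: u_0 = a_0 = (-2, 3, 0, -2).
Step 2: u_1 = a_1 − (-2/17)·u_0 = (64/17, 40/17, 2, -4/17).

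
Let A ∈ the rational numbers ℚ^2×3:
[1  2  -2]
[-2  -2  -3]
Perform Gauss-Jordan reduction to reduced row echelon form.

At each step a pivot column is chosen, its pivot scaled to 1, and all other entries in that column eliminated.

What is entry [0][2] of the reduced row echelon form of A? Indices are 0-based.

step 1: normalize row 0 (÷1) = (1, 2, -2)
  row 1: subtract -2×row0 = (0, 2, -7)
step 2: normalize row 1 (÷2) = (0, 1, -7/2)
  row 0: subtract 2×row1 = (1, 0, 5)

M[0][2] = 5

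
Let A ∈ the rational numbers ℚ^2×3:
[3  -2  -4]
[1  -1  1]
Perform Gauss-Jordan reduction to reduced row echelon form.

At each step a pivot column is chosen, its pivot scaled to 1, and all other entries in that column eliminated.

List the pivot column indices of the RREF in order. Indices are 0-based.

pivot columns: 0, 1

step 1: normalize row 0 (÷3) = (1, -2/3, -4/3)
  row 1: subtract 1×row0 = (0, -1/3, 7/3)
step 2: normalize row 1 (÷-1/3) = (0, 1, -7)
  row 0: subtract -2/3×row1 = (1, 0, -6)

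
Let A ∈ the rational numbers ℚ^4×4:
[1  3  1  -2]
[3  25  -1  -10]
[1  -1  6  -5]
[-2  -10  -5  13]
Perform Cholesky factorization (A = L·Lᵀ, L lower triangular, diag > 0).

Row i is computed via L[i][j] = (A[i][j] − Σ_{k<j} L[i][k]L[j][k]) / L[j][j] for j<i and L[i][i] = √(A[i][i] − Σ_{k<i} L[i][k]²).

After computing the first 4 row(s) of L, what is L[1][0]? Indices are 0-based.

L[1][0] = 3

Step 1: L[0][0] = √(1) = 1.
  L[1][0] = (3) / L[0][0] = 3.
Step 2: L[1][1] = √(16) = 4.
  L[2][0] = (1) / L[0][0] = 1.
  L[2][1] = (-4) / L[1][1] = -1.
Step 3: L[2][2] = √(4) = 2.
  L[3][0] = (-2) / L[0][0] = -2.
  L[3][1] = (-4) / L[1][1] = -1.
  L[3][2] = (-4) / L[2][2] = -2.
Step 4: L[3][3] = √(4) = 2.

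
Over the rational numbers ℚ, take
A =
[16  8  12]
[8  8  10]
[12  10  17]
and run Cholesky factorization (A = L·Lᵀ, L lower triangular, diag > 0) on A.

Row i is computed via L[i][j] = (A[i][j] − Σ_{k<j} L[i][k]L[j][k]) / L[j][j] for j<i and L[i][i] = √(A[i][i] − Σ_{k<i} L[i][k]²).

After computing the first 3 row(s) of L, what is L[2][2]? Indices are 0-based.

Step 1: L[0][0] = √(16) = 4.
  L[1][0] = (8) / L[0][0] = 2.
Step 2: L[1][1] = √(4) = 2.
  L[2][0] = (12) / L[0][0] = 3.
  L[2][1] = (4) / L[1][1] = 2.
Step 3: L[2][2] = √(4) = 2.

L[2][2] = 2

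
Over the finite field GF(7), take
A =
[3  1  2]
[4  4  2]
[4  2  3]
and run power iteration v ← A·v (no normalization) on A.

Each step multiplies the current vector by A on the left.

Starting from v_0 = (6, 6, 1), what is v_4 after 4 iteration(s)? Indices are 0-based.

v_0 = (6, 6, 1).
v_1 = A·v_0 = (5, 1, 4).
v_2 = A·v_1 = (3, 4, 6).
v_3 = A·v_2 = (4, 5, 3).
v_4 = A·v_3 = (2, 0, 0).

v_4 = (2, 0, 0)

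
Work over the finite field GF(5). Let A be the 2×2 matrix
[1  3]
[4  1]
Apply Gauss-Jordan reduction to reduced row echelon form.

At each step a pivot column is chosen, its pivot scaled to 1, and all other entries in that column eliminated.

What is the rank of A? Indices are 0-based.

step 1: normalize row 0 (÷1) = (1, 3)
  row 1: subtract 4×row0 = (0, 4)
step 2: normalize row 1 (÷4) = (0, 1)
  row 0: subtract 3×row1 = (1, 0)

rank = 2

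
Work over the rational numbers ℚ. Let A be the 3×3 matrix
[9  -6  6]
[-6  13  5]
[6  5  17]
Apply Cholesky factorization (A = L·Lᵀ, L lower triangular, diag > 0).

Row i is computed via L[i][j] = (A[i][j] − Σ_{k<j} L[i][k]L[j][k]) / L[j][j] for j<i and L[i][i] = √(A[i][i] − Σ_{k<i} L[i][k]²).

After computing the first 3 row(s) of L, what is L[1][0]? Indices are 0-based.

L[1][0] = -2

Step 1: L[0][0] = √(9) = 3.
  L[1][0] = (-6) / L[0][0] = -2.
Step 2: L[1][1] = √(9) = 3.
  L[2][0] = (6) / L[0][0] = 2.
  L[2][1] = (9) / L[1][1] = 3.
Step 3: L[2][2] = √(4) = 2.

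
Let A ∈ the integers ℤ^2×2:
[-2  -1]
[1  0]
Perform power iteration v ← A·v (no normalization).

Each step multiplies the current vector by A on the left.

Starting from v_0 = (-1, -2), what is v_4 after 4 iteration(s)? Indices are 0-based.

v_4 = (-13, 10)

v_0 = (-1, -2).
v_1 = A·v_0 = (4, -1).
v_2 = A·v_1 = (-7, 4).
v_3 = A·v_2 = (10, -7).
v_4 = A·v_3 = (-13, 10).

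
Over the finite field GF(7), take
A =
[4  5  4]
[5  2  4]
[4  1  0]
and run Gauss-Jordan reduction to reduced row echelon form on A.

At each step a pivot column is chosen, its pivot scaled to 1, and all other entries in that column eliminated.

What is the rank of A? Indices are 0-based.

rank = 3

[1] R0 /= 4  ⇒  (1, 3, 1)
     R1 -= 5·R0  ⇒  (0, 1, 6)
     R2 -= 4·R0  ⇒  (0, 3, 3)
[2] R1 /= 1  ⇒  (0, 1, 6)
     R0 -= 3·R1  ⇒  (1, 0, 4)
     R2 -= 3·R1  ⇒  (0, 0, 6)
[3] R2 /= 6  ⇒  (0, 0, 1)
     R0 -= 4·R2  ⇒  (1, 0, 0)
     R1 -= 6·R2  ⇒  (0, 1, 0)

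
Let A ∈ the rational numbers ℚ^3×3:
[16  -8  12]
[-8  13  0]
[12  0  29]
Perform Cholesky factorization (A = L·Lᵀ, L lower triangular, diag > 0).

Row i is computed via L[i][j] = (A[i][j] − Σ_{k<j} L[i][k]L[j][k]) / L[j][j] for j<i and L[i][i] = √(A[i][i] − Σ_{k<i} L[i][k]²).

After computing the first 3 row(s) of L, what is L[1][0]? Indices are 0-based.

L[1][0] = -2

Step 1: L[0][0] = √(16) = 4.
  L[1][0] = (-8) / L[0][0] = -2.
Step 2: L[1][1] = √(9) = 3.
  L[2][0] = (12) / L[0][0] = 3.
  L[2][1] = (6) / L[1][1] = 2.
Step 3: L[2][2] = √(16) = 4.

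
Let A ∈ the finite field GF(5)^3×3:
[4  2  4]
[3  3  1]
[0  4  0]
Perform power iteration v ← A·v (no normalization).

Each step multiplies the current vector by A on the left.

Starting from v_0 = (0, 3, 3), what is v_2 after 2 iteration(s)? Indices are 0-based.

v_2 = (4, 2, 3)

v_0 = (0, 3, 3).
v_1 = A·v_0 = (3, 2, 2).
v_2 = A·v_1 = (4, 2, 3).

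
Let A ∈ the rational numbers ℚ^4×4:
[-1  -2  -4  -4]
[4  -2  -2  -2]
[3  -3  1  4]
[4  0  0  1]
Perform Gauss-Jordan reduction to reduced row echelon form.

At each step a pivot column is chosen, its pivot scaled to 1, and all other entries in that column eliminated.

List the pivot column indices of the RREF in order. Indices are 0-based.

pivot columns: 0, 1, 2, 3

step 1: normalize row 0 (÷-1) = (1, 2, 4, 4)
  row 1: subtract 4×row0 = (0, -10, -18, -18)
  row 2: subtract 3×row0 = (0, -9, -11, -8)
  row 3: subtract 4×row0 = (0, -8, -16, -15)
step 2: normalize row 1 (÷-10) = (0, 1, 9/5, 9/5)
  row 0: subtract 2×row1 = (1, 0, 2/5, 2/5)
  row 2: subtract -9×row1 = (0, 0, 26/5, 41/5)
  row 3: subtract -8×row1 = (0, 0, -8/5, -3/5)
step 3: normalize row 2 (÷26/5) = (0, 0, 1, 41/26)
  row 0: subtract 2/5×row2 = (1, 0, 0, -3/13)
  row 1: subtract 9/5×row2 = (0, 1, 0, -27/26)
  row 3: subtract -8/5×row2 = (0, 0, 0, 25/13)
step 4: normalize row 3 (÷25/13) = (0, 0, 0, 1)
  row 0: subtract -3/13×row3 = (1, 0, 0, 0)
  row 1: subtract -27/26×row3 = (0, 1, 0, 0)
  row 2: subtract 41/26×row3 = (0, 0, 1, 0)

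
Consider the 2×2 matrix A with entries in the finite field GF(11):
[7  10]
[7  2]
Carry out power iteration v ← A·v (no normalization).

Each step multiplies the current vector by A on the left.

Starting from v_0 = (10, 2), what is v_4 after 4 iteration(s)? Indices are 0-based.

v_4 = (4, 2)

v_0 = (10, 2).
v_1 = A·v_0 = (2, 8).
v_2 = A·v_1 = (6, 8).
v_3 = A·v_2 = (1, 3).
v_4 = A·v_3 = (4, 2).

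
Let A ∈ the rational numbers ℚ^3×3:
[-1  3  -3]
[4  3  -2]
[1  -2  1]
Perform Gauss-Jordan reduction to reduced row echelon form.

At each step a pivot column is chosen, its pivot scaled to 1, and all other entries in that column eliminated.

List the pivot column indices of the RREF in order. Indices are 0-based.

pivot columns: 0, 1, 2

[1] R0 /= -1  ⇒  (1, -3, 3)
     R1 -= 4·R0  ⇒  (0, 15, -14)
     R2 -= 1·R0  ⇒  (0, 1, -2)
[2] R1 /= 15  ⇒  (0, 1, -14/15)
     R0 -= -3·R1  ⇒  (1, 0, 1/5)
     R2 -= 1·R1  ⇒  (0, 0, -16/15)
[3] R2 /= -16/15  ⇒  (0, 0, 1)
     R0 -= 1/5·R2  ⇒  (1, 0, 0)
     R1 -= -14/15·R2  ⇒  (0, 1, 0)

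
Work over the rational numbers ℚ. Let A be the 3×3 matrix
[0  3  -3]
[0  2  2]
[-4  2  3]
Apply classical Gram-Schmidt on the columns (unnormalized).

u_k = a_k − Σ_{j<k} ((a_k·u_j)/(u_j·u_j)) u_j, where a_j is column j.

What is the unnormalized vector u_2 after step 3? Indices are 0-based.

Step 1: u_0 = a_0 = (0, 0, -4).
Step 2: u_1 = a_1 − (-1/2)·u_0 = (3, 2, 0).
Step 3: u_2 = a_2 − (-3/4)·u_0 − (-5/13)·u_1 = (-24/13, 36/13, 0).

u_2 = (-24/13, 36/13, 0)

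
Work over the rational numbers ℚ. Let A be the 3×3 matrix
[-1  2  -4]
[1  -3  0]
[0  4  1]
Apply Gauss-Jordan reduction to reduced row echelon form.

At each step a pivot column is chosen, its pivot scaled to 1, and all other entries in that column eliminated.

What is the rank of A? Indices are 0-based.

rank = 3

pivot(0,0)=-1: scale R0 → (1, -2, 4)
  clear (1,0): R1 −= (1)R0 → (0, -1, -4)
pivot(1,1)=-1: scale R1 → (0, 1, 4)
  clear (0,1): R0 −= (-2)R1 → (1, 0, 12)
  clear (2,1): R2 −= (4)R1 → (0, 0, -15)
pivot(2,2)=-15: scale R2 → (0, 0, 1)
  clear (0,2): R0 −= (12)R2 → (1, 0, 0)
  clear (1,2): R1 −= (4)R2 → (0, 1, 0)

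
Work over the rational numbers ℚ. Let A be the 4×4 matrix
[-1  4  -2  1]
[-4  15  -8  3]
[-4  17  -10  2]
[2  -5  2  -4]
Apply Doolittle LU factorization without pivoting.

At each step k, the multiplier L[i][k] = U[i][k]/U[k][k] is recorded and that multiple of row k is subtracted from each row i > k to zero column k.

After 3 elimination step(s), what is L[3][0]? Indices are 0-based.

L[3][0] = -2

Step 1: pivot at (0,0) is -1.
  row1 ← row1 − (4)·row0  ⇒  L[1][0]=4, U row1=(0, -1, 0, -1)
  row2 ← row2 − (4)·row0  ⇒  L[2][0]=4, U row2=(0, 1, -2, -2)
  row3 ← row3 − (-2)·row0  ⇒  L[3][0]=-2, U row3=(0, 3, -2, -2)
Step 2: pivot at (1,1) is -1.
  row2 ← row2 − (-1)·row1  ⇒  L[2][1]=-1, U row2=(0, 0, -2, -3)
  row3 ← row3 − (-3)·row1  ⇒  L[3][1]=-3, U row3=(0, 0, -2, -5)
Step 3: pivot at (2,2) is -2.
  row3 ← row3 − (1)·row2  ⇒  L[3][2]=1, U row3=(0, 0, 0, -2)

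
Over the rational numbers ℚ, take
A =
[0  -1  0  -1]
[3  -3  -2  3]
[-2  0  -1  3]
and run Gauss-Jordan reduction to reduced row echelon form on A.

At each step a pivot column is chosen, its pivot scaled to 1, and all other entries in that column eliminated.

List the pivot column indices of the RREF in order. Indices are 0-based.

pivot(0,0): swap R0↔R1
pivot(0,0)=3: scale R0 → (1, -1, -2/3, 1)
  clear (2,0): R2 −= (-2)R0 → (0, -2, -7/3, 5)
pivot(1,1)=-1: scale R1 → (0, 1, 0, 1)
  clear (0,1): R0 −= (-1)R1 → (1, 0, -2/3, 2)
  clear (2,1): R2 −= (-2)R1 → (0, 0, -7/3, 7)
pivot(2,2)=-7/3: scale R2 → (0, 0, 1, -3)
  clear (0,2): R0 −= (-2/3)R2 → (1, 0, 0, 0)

pivot columns: 0, 1, 2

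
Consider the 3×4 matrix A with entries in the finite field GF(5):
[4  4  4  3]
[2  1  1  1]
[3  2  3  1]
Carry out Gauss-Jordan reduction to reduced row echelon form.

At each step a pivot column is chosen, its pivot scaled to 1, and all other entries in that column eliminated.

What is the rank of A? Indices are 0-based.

step 1: normalize row 0 (÷4) = (1, 1, 1, 2)
  row 1: subtract 2×row0 = (0, 4, 4, 2)
  row 2: subtract 3×row0 = (0, 4, 0, 0)
step 2: normalize row 1 (÷4) = (0, 1, 1, 3)
  row 0: subtract 1×row1 = (1, 0, 0, 4)
  row 2: subtract 4×row1 = (0, 0, 1, 3)
step 3: normalize row 2 (÷1) = (0, 0, 1, 3)
  row 1: subtract 1×row2 = (0, 1, 0, 0)

rank = 3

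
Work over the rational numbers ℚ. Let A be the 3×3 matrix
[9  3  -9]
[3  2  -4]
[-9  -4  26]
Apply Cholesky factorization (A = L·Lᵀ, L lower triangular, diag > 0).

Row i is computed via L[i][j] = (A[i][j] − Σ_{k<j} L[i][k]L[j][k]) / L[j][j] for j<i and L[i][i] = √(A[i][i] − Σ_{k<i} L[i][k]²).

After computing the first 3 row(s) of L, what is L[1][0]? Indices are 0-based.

L[1][0] = 1

Step 1: L[0][0] = √(9) = 3.
  L[1][0] = (3) / L[0][0] = 1.
Step 2: L[1][1] = √(1) = 1.
  L[2][0] = (-9) / L[0][0] = -3.
  L[2][1] = (-1) / L[1][1] = -1.
Step 3: L[2][2] = √(16) = 4.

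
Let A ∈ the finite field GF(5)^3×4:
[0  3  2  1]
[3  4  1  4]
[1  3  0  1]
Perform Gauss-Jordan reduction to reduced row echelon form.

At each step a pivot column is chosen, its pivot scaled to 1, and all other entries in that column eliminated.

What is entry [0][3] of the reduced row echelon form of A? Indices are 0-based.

M[0][3] = 2

pivot(0,0): swap R0↔R1
pivot(0,0)=3: scale R0 → (1, 3, 2, 3)
  clear (2,0): R2 −= (1)R0 → (0, 0, 3, 3)
pivot(1,1)=3: scale R1 → (0, 1, 4, 2)
  clear (0,1): R0 −= (3)R1 → (1, 0, 0, 2)
pivot(2,2)=3: scale R2 → (0, 0, 1, 1)
  clear (1,2): R1 −= (4)R2 → (0, 1, 0, 3)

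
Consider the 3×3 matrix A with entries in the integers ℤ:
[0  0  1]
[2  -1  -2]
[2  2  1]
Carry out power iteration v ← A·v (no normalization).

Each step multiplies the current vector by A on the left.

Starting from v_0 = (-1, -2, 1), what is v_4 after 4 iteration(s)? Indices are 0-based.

v_0 = (-1, -2, 1).
v_1 = A·v_0 = (1, -2, -5).
v_2 = A·v_1 = (-5, 14, -7).
v_3 = A·v_2 = (-7, -10, 11).
v_4 = A·v_3 = (11, -26, -23).

v_4 = (11, -26, -23)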